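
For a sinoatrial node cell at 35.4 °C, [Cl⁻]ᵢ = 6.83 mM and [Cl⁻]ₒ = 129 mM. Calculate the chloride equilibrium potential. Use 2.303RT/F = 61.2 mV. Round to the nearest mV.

E = (61.2/z) · log₁₀([Cl⁻]_out/[Cl⁻]_in) with z = -1.
For an anion, dividing by z = -1 reverses the sign.
= (61.2/-1) · log₁₀(129/6.83) = -61.20 · log₁₀(18.89)
= -61.20 · (1.2762) = -78.10 mV

-78 mV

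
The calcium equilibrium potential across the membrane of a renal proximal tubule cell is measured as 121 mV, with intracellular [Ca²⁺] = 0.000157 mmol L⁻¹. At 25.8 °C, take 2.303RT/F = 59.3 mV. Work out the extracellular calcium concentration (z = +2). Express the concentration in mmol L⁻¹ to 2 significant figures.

Nernst: E = (59.3/2) · log₁₀([out]/[in]), so log₁₀([out]/[in]) = 121.0 × 2 / 59.3 = 4.0809.
[out]/[in] = 10^(4.0809) = 1.205e+04.
[out] = 1.205e+04 × 0.000157 = 1.892 mmol L⁻¹.

1.9 mmol L⁻¹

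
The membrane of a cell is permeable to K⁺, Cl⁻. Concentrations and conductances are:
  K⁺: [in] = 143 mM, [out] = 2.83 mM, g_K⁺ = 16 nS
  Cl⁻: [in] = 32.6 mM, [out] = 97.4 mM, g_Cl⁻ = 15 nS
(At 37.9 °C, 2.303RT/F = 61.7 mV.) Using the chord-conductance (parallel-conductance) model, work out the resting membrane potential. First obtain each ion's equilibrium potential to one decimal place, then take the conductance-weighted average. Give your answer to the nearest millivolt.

-68 mV

E_K⁺ = (61.7/1)·log₁₀(2.83/143) = -105.1 mV
E_Cl⁻ = (61.7/-1)·log₁₀(97.4/32.6) = -29.3 mV
Vm = (Σ gᵢEᵢ)/(Σ gᵢ) = (16·-105.1 + 15·-29.3) / (16 + 15)
= -2121.10 / 31 = -68.42 mV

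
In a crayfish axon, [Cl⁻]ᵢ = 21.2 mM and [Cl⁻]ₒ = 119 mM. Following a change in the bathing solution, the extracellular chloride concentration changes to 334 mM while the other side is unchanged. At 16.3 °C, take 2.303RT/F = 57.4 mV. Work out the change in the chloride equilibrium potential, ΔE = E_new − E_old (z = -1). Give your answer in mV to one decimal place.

E_old = (57.4/-1)·log₁₀(119/21.2) = -43.00 mV
E_new = (57.4/-1)·log₁₀(334/21.2) = -68.73 mV
ΔE = -68.73 − (-43.00) = -25.73 mV

-25.7 mV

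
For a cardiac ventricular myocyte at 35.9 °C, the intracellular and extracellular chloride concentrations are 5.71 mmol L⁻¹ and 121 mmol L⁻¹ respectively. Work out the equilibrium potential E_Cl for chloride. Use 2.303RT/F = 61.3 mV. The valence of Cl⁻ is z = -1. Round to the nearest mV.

-81 mV

E = (61.3/z) · log₁₀([Cl⁻]_out/[Cl⁻]_in) with z = -1.
For an anion, dividing by z = -1 reverses the sign.
= (61.3/-1) · log₁₀(121/5.71) = -61.30 · log₁₀(21.19)
= -61.30 · (1.3261) = -81.29 mV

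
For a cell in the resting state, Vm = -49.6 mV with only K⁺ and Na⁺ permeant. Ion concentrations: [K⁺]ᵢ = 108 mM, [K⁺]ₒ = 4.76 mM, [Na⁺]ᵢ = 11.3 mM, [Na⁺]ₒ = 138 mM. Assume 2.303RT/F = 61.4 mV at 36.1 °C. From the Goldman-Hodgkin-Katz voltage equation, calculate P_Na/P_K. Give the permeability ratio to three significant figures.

0.0885

Let α = P_Na/P_K. GHK: Vm = 61.4·log₁₀[(Kₒ + α·Naₒ)/(Kᵢ + α·Naᵢ)].
10^(Vm/61.4) = 10^(-49.6/61.4) = 0.15566
So 0.15566·(Kᵢ + α·Naᵢ) = Kₒ + α·Naₒ → α = (0.15566·108.0 − 4.76) / (138.0 − 0.15566·11.3)
α = (16.81 − 4.76) / (138.0 − 1.759) = 12.05/136.2 = 0.08846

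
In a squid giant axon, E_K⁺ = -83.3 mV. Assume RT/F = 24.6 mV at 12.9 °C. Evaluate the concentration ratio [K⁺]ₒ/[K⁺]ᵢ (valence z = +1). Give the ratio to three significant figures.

ln([out]/[in]) = E·z/(24.6) = -83.3 × 1 / 24.6 = -3.3862
[out]/[in] = e^(-3.3862) = 0.03384

0.0338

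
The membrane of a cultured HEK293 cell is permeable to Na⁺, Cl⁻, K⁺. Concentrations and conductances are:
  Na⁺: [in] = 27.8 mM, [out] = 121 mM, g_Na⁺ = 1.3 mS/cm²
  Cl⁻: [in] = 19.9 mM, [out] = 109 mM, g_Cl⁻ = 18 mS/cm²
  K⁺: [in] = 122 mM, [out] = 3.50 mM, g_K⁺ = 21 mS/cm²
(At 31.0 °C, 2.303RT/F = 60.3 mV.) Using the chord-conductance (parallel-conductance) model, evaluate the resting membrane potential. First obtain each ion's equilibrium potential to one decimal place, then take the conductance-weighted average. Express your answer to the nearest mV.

E_Na⁺ = (60.3/1)·log₁₀(121/27.8) = 38.5 mV
E_Cl⁻ = (60.3/-1)·log₁₀(109/19.9) = -44.5 mV
E_K⁺ = (60.3/1)·log₁₀(3.50/122) = -93.0 mV
Vm = (Σ gᵢEᵢ)/(Σ gᵢ) = (1.3·38.5 + 18·-44.5 + 21·-93.0) / (1.3 + 18 + 21)
= -2703.95 / 40.3 = -67.10 mV

-67 mV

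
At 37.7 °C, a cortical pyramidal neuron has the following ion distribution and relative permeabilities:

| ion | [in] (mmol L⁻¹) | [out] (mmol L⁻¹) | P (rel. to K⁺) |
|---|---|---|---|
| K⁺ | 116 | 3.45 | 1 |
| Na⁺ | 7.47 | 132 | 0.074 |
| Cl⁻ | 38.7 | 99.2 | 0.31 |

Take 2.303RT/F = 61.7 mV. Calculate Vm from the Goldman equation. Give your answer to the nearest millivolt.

Vm = 61.7 · log₁₀[(Σ P·[cation]ₒ + Σ P·[anion]ᵢ) / (Σ P·[cation]ᵢ + Σ P·[anion]ₒ)]
Numerator = 1×3.45 + 0.074×132 + 0.31×38.7 = 25.22
Denominator = 1×116 + 0.074×7.47 + 0.31×99.2 = 147.3
Vm = 61.7 · log₁₀(0.17118) = 61.7 × (-0.7666) = -47.30 mV

-47 mV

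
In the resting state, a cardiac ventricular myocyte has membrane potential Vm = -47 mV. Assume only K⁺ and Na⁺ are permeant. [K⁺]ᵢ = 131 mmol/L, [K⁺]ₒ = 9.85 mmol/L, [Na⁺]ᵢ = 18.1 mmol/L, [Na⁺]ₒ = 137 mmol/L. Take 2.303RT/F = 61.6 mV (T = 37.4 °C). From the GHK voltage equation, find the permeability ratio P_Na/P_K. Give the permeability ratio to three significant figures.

Let α = P_Na/P_K. GHK: Vm = 61.6·log₁₀[(Kₒ + α·Naₒ)/(Kᵢ + α·Naᵢ)].
10^(Vm/61.6) = 10^(-47.0/61.6) = 0.17259
So 0.17259·(Kᵢ + α·Naᵢ) = Kₒ + α·Naₒ → α = (0.17259·131.0 − 9.85) / (137.0 − 0.17259·18.1)
α = (22.61 − 9.85) / (137.0 − 3.124) = 12.76/133.9 = 0.09531

0.0953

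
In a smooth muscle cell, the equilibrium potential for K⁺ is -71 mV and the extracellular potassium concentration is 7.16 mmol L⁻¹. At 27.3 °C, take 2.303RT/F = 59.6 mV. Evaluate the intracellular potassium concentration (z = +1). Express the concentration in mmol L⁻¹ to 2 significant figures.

Nernst: E = (59.6/1) · log₁₀([out]/[in]), so log₁₀([out]/[in]) = -71.0 × 1 / 59.6 = -1.1913.
[out]/[in] = 10^(-1.1913) = 0.06438.
[in] = 7.16 / 0.06438 = 111.2 mmol L⁻¹.

110 mmol L⁻¹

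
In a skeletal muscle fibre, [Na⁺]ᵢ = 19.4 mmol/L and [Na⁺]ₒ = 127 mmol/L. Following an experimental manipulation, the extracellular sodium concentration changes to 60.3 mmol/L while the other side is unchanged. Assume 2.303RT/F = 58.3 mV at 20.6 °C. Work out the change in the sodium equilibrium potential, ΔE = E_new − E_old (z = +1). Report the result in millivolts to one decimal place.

-18.9 mV

E_old = (58.3/1)·log₁₀(127/19.4) = 47.57 mV
E_new = (58.3/1)·log₁₀(60.3/19.4) = 28.71 mV
ΔE = 28.71 − (47.57) = -18.86 mV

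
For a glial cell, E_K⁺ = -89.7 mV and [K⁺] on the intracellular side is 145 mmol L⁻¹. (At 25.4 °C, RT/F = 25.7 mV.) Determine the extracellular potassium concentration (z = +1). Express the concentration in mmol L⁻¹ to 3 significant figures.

4.42 mmol L⁻¹

Nernst: E = (25.7/1) · ln([out]/[in]), so ln([out]/[in]) = -89.7 × 1 / 25.7 = -3.4903.
[out]/[in] = e^(-3.4903) = 0.03049.
[out] = 0.03049 × 145 = 4.421 mmol L⁻¹.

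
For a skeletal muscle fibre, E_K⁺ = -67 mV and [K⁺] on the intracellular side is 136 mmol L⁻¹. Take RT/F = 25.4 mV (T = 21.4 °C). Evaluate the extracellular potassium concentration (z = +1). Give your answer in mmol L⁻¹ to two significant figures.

9.7 mmol L⁻¹

Nernst: E = (25.4/1) · ln([out]/[in]), so ln([out]/[in]) = -67.0 × 1 / 25.4 = -2.6378.
[out]/[in] = e^(-2.6378) = 0.07152.
[out] = 0.07152 × 136 = 9.727 mmol L⁻¹.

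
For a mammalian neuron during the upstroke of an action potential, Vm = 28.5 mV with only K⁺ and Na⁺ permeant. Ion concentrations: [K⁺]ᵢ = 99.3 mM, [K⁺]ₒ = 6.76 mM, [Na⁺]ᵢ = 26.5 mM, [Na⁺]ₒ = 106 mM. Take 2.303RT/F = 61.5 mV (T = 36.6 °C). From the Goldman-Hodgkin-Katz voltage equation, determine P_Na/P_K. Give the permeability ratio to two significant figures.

Let α = P_Na/P_K. GHK: Vm = 61.5·log₁₀[(Kₒ + α·Naₒ)/(Kᵢ + α·Naᵢ)].
10^(Vm/61.5) = 10^(28.5/61.5) = 2.9068
So 2.9068·(Kᵢ + α·Naᵢ) = Kₒ + α·Naₒ → α = (2.9068·99.3 − 6.76) / (106.0 − 2.9068·26.5)
α = (288.6 − 6.76) / (106.0 − 77.03) = 281.9/28.97 = 9.73

9.7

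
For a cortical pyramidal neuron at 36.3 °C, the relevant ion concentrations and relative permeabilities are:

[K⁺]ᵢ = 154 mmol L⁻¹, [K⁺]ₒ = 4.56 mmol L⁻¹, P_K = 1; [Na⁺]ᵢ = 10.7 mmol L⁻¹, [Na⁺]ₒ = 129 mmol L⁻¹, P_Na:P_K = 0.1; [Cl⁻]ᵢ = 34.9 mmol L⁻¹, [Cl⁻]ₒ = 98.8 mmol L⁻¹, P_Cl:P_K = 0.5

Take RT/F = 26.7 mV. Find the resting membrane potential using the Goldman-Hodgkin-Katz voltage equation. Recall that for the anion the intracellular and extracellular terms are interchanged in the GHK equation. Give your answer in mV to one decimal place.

-47.2 mV

Vm = 26.7 · ln[(Σ P·[cation]ₒ + Σ P·[anion]ᵢ) / (Σ P·[cation]ᵢ + Σ P·[anion]ₒ)]
Numerator = 1×4.56 + 0.1×129 + 0.5×34.9 = 34.91
Denominator = 1×154 + 0.1×10.7 + 0.5×98.8 = 204.5
Vm = 26.7 · ln(0.17073) = 26.7 × (-1.7676) = -47.20 mV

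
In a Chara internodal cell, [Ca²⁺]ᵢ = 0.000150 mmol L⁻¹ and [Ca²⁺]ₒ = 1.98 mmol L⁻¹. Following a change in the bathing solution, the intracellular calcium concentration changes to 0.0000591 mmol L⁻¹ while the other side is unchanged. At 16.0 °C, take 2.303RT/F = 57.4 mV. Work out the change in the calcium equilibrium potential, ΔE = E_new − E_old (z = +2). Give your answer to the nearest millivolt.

E_old = (57.4/2)·log₁₀(1.98/0.000150) = 118.26 mV
E_new = (57.4/2)·log₁₀(1.98/0.0000591) = 129.87 mV
ΔE = 129.87 − (118.26) = 11.61 mV

12 mV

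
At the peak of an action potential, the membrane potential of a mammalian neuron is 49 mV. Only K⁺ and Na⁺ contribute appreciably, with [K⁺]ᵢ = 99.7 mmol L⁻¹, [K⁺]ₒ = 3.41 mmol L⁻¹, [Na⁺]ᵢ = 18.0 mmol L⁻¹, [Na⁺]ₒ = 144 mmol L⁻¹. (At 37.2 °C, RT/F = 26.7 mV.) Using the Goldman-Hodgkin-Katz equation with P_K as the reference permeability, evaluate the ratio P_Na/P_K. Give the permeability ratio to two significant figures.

Let α = P_Na/P_K. GHK: Vm = 26.7·ln[(Kₒ + α·Naₒ)/(Kᵢ + α·Naᵢ)].
e^(Vm/26.7) = e^(49.0/26.7) = 6.2664
So 6.2664·(Kᵢ + α·Naᵢ) = Kₒ + α·Naₒ → α = (6.2664·99.7 − 3.41) / (144.0 − 6.2664·18.0)
α = (624.8 − 3.41) / (144.0 − 112.8) = 621.4/31.2 = 19.91

20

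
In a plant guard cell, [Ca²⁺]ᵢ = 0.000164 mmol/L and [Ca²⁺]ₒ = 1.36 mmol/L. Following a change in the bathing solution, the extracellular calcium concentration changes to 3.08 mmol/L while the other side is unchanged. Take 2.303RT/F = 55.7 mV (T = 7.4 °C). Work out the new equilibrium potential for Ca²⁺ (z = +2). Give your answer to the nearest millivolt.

119 mV

After the shift: [Ca²⁺]_out = 3.08, [Ca²⁺]_in = 0.000164 mmol/L.
E_new = (55.7/2)·log₁₀(3.08/0.000164) = 27.85 · (4.2737) = 119.02 mV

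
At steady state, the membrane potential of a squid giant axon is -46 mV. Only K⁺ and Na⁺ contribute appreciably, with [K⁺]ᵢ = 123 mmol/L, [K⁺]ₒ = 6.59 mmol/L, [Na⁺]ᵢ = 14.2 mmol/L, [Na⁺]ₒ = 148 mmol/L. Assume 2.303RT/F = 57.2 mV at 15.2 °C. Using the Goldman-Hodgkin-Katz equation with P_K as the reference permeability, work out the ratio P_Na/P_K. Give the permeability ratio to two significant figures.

0.087

Let α = P_Na/P_K. GHK: Vm = 57.2·log₁₀[(Kₒ + α·Naₒ)/(Kᵢ + α·Naᵢ)].
10^(Vm/57.2) = 10^(-46.0/57.2) = 0.15697
So 0.15697·(Kᵢ + α·Naᵢ) = Kₒ + α·Naₒ → α = (0.15697·123.0 − 6.59) / (148.0 − 0.15697·14.2)
α = (19.31 − 6.59) / (148.0 − 2.229) = 12.72/145.8 = 0.08724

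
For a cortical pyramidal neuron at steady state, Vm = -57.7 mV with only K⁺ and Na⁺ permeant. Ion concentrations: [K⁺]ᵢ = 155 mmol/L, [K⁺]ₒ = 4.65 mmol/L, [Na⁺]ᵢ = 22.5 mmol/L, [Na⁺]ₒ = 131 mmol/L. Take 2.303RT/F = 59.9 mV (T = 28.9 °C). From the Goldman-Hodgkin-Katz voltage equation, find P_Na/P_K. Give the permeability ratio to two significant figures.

Let α = P_Na/P_K. GHK: Vm = 59.9·log₁₀[(Kₒ + α·Naₒ)/(Kᵢ + α·Naᵢ)].
10^(Vm/59.9) = 10^(-57.7/59.9) = 0.10882
So 0.10882·(Kᵢ + α·Naᵢ) = Kₒ + α·Naₒ → α = (0.10882·155.0 − 4.65) / (131.0 − 0.10882·22.5)
α = (16.87 − 4.65) / (131.0 − 2.449) = 12.22/128.6 = 0.09504

0.095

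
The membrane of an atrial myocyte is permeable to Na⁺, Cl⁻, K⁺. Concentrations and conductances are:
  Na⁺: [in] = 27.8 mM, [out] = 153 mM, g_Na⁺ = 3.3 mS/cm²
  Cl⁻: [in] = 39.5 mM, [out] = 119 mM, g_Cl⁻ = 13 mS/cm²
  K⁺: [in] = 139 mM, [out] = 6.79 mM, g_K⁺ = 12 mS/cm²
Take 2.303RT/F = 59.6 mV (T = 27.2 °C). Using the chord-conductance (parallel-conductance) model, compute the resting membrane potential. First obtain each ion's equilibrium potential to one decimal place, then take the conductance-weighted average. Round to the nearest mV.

E_Na⁺ = (59.6/1)·log₁₀(153/27.8) = 44.1 mV
E_Cl⁻ = (59.6/-1)·log₁₀(119/39.5) = -28.5 mV
E_K⁺ = (59.6/1)·log₁₀(6.79/139) = -78.1 mV
Vm = (Σ gᵢEᵢ)/(Σ gᵢ) = (3.3·44.1 + 13·-28.5 + 12·-78.1) / (3.3 + 13 + 12)
= -1162.17 / 28.3 = -41.07 mV

-41 mV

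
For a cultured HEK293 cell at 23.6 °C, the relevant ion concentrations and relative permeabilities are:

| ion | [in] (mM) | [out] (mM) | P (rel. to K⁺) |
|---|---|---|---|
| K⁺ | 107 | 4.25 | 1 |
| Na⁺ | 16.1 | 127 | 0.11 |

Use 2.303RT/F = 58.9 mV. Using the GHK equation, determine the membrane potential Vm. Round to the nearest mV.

-46 mV

Vm = 58.9 · log₁₀[(Σ P·[cation]ₒ + Σ P·[anion]ᵢ) / (Σ P·[cation]ᵢ + Σ P·[anion]ₒ)]
Numerator = 1×4.25 + 0.11×127 = 18.22
Denominator = 1×107 + 0.11×16.1 = 108.8
Vm = 58.9 · log₁₀(0.16751) = 58.9 × (-0.7760) = -45.70 mV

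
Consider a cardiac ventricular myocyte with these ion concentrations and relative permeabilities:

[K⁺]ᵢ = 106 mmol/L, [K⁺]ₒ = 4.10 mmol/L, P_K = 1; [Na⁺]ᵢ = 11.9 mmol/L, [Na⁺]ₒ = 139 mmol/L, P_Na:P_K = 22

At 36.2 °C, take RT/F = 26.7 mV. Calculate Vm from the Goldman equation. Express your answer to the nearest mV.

57 mV

Vm = 26.7 · ln[(Σ P·[cation]ₒ + Σ P·[anion]ᵢ) / (Σ P·[cation]ᵢ + Σ P·[anion]ₒ)]
Numerator = 1×4.10 + 22×139 = 3062
Denominator = 1×106 + 22×11.9 = 367.8
Vm = 26.7 · ln(8.3254) = 26.7 × (2.1193) = 56.59 mV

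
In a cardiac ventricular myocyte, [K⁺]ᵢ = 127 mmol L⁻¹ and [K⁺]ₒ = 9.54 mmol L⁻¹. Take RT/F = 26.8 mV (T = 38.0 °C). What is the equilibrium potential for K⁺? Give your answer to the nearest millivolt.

-69 mV

E = (26.8/z) · ln([K⁺]_out/[K⁺]_in) with z = +1.
= (26.8/1) · ln(9.54/127) = 26.80 · ln(0.07512)
= 26.80 · (-2.5887) = -69.38 mV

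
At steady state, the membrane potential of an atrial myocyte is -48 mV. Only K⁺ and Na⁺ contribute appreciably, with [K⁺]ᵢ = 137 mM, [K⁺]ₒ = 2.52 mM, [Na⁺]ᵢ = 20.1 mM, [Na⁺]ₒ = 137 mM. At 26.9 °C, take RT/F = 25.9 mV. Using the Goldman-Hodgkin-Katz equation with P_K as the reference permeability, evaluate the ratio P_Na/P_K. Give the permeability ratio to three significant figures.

Let α = P_Na/P_K. GHK: Vm = 25.9·ln[(Kₒ + α·Naₒ)/(Kᵢ + α·Naᵢ)].
e^(Vm/25.9) = e^(-48.0/25.9) = 0.15672
So 0.15672·(Kᵢ + α·Naᵢ) = Kₒ + α·Naₒ → α = (0.15672·137.0 − 2.52) / (137.0 − 0.15672·20.1)
α = (21.47 − 2.52) / (137.0 − 3.15) = 18.95/133.8 = 0.1416

0.142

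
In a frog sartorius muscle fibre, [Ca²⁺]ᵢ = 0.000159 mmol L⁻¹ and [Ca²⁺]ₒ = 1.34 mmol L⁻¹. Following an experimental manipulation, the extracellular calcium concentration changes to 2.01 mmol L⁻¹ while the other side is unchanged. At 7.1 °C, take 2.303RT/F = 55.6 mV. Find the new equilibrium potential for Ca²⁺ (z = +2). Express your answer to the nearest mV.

114 mV

After the shift: [Ca²⁺]_out = 2.01, [Ca²⁺]_in = 0.000159 mmol L⁻¹.
E_new = (55.6/2)·log₁₀(2.01/0.000159) = 27.80 · (4.1018) = 114.03 mV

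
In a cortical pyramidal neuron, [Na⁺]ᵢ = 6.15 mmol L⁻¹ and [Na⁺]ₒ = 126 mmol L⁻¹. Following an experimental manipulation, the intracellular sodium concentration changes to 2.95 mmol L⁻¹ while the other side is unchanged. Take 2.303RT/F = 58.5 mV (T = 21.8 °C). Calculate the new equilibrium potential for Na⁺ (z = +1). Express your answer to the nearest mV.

After the shift: [Na⁺]_out = 126, [Na⁺]_in = 2.95 mmol L⁻¹.
E_new = (58.5/1)·log₁₀(126/2.95) = 58.50 · (1.6305) = 95.39 mV

95 mV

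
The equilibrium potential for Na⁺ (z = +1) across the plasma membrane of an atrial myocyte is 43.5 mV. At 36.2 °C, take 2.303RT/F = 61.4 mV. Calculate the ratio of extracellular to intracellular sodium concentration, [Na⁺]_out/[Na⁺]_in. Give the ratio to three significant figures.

log₁₀([out]/[in]) = E·z/(61.4) = 43.5 × 1 / 61.4 = 0.7085
[out]/[in] = 10^(0.7085) = 5.111

5.11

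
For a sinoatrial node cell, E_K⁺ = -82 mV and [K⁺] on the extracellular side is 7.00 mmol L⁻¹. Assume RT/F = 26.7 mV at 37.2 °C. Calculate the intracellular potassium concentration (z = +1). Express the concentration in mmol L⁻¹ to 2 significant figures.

Nernst: E = (26.7/1) · ln([out]/[in]), so ln([out]/[in]) = -82.0 × 1 / 26.7 = -3.0712.
[out]/[in] = e^(-3.0712) = 0.04637.
[in] = 7.00 / 0.04637 = 151 mmol L⁻¹.

150 mmol L⁻¹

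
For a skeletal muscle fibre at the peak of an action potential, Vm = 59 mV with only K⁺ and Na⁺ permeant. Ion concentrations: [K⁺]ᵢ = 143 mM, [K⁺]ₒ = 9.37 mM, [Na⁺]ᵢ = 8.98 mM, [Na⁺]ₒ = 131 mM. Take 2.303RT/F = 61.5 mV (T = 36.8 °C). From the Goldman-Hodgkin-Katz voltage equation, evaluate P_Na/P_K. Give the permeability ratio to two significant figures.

26

Let α = P_Na/P_K. GHK: Vm = 61.5·log₁₀[(Kₒ + α·Naₒ)/(Kᵢ + α·Naᵢ)].
10^(Vm/61.5) = 10^(59.0/61.5) = 9.1065
So 9.1065·(Kᵢ + α·Naᵢ) = Kₒ + α·Naₒ → α = (9.1065·143.0 − 9.37) / (131.0 − 9.1065·8.98)
α = (1302 − 9.37) / (131.0 − 81.78) = 1293/49.22 = 26.26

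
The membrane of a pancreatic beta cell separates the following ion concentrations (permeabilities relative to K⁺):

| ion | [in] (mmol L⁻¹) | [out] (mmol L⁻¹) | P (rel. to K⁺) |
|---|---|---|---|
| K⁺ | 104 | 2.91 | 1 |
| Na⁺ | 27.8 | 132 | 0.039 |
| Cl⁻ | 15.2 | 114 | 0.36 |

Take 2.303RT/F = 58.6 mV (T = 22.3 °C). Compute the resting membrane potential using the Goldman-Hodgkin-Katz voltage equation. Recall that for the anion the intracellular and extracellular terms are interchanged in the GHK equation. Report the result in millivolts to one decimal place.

Vm = 58.6 · log₁₀[(Σ P·[cation]ₒ + Σ P·[anion]ᵢ) / (Σ P·[cation]ᵢ + Σ P·[anion]ₒ)]
Numerator = 1×2.91 + 0.039×132 + 0.36×15.2 = 13.53
Denominator = 1×104 + 0.039×27.8 + 0.36×114 = 146.1
Vm = 58.6 · log₁₀(0.092592) = 58.6 × (-1.0334) = -60.56 mV

-60.6 mV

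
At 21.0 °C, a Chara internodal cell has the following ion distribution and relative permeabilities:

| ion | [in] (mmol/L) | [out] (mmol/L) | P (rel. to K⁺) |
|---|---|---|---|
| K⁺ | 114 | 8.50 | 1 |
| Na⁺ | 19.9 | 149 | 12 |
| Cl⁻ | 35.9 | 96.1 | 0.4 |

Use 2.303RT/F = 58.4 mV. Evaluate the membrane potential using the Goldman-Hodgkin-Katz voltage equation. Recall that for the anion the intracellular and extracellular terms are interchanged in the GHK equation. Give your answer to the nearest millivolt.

Vm = 58.4 · log₁₀[(Σ P·[cation]ₒ + Σ P·[anion]ᵢ) / (Σ P·[cation]ᵢ + Σ P·[anion]ₒ)]
Numerator = 1×8.50 + 12×149 + 0.4×35.9 = 1811
Denominator = 1×114 + 12×19.9 + 0.4×96.1 = 391.2
Vm = 58.4 · log₁₀(4.6285) = 58.4 × (0.6654) = 38.86 mV

39 mV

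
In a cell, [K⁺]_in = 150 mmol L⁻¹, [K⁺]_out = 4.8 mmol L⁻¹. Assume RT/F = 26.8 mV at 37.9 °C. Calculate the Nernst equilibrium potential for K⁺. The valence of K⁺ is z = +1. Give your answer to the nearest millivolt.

-92 mV

E = (26.8/z) · ln([K⁺]_out/[K⁺]_in) with z = +1.
= (26.8/1) · ln(4.8/150) = 26.80 · ln(0.032)
= 26.80 · (-3.4420) = -92.25 mV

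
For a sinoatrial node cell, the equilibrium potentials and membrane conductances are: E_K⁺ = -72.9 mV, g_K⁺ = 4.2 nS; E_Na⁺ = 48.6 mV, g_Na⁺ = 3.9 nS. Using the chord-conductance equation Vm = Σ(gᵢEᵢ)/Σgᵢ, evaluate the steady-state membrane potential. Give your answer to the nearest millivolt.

-14 mV

Σ gᵢEᵢ = 4.2·(-72.9) + 3.9·(48.6) = -116.64
Σ gᵢ = 4.2 + 3.9 = 8.1
Vm = -116.64 / 8.1 = -14.40 mV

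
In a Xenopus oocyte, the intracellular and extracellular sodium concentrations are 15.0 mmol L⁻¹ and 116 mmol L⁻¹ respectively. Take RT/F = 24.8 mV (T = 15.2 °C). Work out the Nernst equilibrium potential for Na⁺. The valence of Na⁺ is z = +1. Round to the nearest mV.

E = (24.8/z) · ln([Na⁺]_out/[Na⁺]_in) with z = +1.
= (24.8/1) · ln(116/15.0) = 24.80 · ln(7.733)
= 24.80 · (2.0455) = 50.73 mV

51 mV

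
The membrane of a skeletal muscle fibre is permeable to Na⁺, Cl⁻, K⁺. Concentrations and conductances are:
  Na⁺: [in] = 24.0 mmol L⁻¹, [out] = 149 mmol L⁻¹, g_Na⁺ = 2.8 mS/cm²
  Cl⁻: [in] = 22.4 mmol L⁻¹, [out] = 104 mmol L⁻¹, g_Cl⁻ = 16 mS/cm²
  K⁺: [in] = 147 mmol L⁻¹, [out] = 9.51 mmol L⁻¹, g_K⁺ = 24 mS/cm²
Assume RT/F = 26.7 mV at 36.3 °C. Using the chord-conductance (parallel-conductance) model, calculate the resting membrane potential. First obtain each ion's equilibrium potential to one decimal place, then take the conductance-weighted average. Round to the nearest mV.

E_Na⁺ = (26.7/1)·ln(149/24.0) = 48.8 mV
E_Cl⁻ = (26.7/-1)·ln(104/22.4) = -41.0 mV
E_K⁺ = (26.7/1)·ln(9.51/147) = -73.1 mV
Vm = (Σ gᵢEᵢ)/(Σ gᵢ) = (2.8·48.8 + 16·-41.0 + 24·-73.1) / (2.8 + 16 + 24)
= -2273.76 / 42.8 = -53.13 mV

-53 mV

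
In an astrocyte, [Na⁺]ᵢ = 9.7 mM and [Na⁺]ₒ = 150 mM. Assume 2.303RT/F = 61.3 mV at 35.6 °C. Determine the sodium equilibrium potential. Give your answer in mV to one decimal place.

E = (61.3/z) · log₁₀([Na⁺]_out/[Na⁺]_in) with z = +1.
= (61.3/1) · log₁₀(150/9.7) = 61.30 · log₁₀(15.46)
= 61.30 · (1.1893) = 72.91 mV

72.9 mV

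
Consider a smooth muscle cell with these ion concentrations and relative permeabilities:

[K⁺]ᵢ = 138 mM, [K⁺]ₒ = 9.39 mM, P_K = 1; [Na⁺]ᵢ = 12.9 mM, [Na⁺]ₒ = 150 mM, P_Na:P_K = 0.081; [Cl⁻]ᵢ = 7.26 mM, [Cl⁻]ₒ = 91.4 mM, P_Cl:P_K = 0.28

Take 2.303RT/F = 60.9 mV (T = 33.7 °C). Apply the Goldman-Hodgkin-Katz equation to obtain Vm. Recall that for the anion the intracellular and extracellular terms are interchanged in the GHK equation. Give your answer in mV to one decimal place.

-51.4 mV

Vm = 60.9 · log₁₀[(Σ P·[cation]ₒ + Σ P·[anion]ᵢ) / (Σ P·[cation]ᵢ + Σ P·[anion]ₒ)]
Numerator = 1×9.39 + 0.081×150 + 0.28×7.26 = 23.57
Denominator = 1×138 + 0.081×12.9 + 0.28×91.4 = 164.6
Vm = 60.9 · log₁₀(0.14318) = 60.9 × (-0.8441) = -51.41 mV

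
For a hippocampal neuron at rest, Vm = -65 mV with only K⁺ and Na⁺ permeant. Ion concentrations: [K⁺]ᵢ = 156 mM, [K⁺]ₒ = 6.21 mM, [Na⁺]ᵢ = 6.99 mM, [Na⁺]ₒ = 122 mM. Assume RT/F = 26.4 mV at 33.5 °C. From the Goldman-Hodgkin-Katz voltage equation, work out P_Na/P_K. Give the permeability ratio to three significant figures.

0.0584

Let α = P_Na/P_K. GHK: Vm = 26.4·ln[(Kₒ + α·Naₒ)/(Kᵢ + α·Naᵢ)].
e^(Vm/26.4) = e^(-65.0/26.4) = 0.085254
So 0.085254·(Kᵢ + α·Naᵢ) = Kₒ + α·Naₒ → α = (0.085254·156.0 − 6.21) / (122.0 − 0.085254·6.99)
α = (13.3 − 6.21) / (122.0 − 0.5959) = 7.09/121.4 = 0.0584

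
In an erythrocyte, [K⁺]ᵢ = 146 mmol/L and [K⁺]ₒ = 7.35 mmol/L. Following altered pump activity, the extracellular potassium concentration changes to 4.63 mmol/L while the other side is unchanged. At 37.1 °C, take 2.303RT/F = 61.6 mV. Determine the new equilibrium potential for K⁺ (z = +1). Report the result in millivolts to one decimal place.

After the shift: [K⁺]_out = 4.63, [K⁺]_in = 146 mmol/L.
E_new = (61.6/1)·log₁₀(4.63/146) = 61.60 · (-1.4988) = -92.32 mV

-92.3 mV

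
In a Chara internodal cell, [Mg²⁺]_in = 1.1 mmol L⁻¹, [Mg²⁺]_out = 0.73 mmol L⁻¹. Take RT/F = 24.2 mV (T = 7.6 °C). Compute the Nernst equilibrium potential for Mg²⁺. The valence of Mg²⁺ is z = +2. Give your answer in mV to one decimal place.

-5.0 mV

E = (24.2/z) · ln([Mg²⁺]_out/[Mg²⁺]_in) with z = +2.
= (24.2/2) · ln(0.73/1.1) = 12.10 · ln(0.6636)
= 12.10 · (-0.4100) = -4.96 mV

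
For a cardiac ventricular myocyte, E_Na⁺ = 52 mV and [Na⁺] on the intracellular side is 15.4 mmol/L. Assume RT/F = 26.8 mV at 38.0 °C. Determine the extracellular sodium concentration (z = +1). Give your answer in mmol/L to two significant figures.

110 mmol/L

Nernst: E = (26.8/1) · ln([out]/[in]), so ln([out]/[in]) = 52.0 × 1 / 26.8 = 1.9403.
[out]/[in] = e^(1.9403) = 6.961.
[out] = 6.961 × 15.4 = 107.2 mmol/L.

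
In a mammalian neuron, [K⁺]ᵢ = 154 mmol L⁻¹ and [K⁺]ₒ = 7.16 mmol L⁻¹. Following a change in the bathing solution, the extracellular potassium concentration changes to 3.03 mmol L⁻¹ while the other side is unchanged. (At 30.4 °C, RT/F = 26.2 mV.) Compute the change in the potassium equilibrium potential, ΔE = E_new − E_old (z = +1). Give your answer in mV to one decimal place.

-22.5 mV

E_old = (26.2/1)·ln(7.16/154) = -80.39 mV
E_new = (26.2/1)·ln(3.03/154) = -102.92 mV
ΔE = -102.92 − (-80.39) = -22.53 mV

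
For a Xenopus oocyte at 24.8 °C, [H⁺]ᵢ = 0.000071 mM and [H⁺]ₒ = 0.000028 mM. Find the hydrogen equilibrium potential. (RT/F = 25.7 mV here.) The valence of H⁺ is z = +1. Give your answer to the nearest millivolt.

E = (25.7/z) · ln([H⁺]_out/[H⁺]_in) with z = +1.
= (25.7/1) · ln(0.000028/0.000071) = 25.70 · ln(0.3944)
= 25.70 · (-0.9305) = -23.91 mV

-24 mV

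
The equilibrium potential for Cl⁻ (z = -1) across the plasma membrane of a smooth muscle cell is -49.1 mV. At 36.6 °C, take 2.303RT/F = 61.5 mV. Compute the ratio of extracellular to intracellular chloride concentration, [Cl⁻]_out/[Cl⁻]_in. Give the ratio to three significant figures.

log₁₀([out]/[in]) = E·z/(61.5) = -49.1 × -1 / 61.5 = 0.7984
[out]/[in] = 10^(0.7984) = 6.286

6.29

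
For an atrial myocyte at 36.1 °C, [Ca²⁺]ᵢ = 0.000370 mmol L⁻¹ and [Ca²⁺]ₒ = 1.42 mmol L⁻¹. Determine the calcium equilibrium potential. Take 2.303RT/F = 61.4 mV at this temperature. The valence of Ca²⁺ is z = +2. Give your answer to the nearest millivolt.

E = (61.4/z) · log₁₀([Ca²⁺]_out/[Ca²⁺]_in) with z = +2.
= (61.4/2) · log₁₀(1.42/0.000370) = 30.70 · log₁₀(3838)
= 30.70 · (3.5841) = 110.03 mV

110 mV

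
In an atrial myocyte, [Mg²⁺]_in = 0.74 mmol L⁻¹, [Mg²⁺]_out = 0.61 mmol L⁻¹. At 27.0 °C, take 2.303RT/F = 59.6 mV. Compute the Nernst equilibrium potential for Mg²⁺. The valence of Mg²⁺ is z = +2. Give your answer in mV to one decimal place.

-2.5 mV

E = (59.6/z) · log₁₀([Mg²⁺]_out/[Mg²⁺]_in) with z = +2.
= (59.6/2) · log₁₀(0.61/0.74) = 29.80 · log₁₀(0.8243)
= 29.80 · (-0.0839) = -2.50 mV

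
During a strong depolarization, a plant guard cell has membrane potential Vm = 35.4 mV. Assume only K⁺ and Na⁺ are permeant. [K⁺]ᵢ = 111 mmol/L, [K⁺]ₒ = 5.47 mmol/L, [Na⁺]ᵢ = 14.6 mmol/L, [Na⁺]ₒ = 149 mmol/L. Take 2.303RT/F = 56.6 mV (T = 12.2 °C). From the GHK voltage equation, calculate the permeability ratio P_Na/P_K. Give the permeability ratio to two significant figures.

5.3

Let α = P_Na/P_K. GHK: Vm = 56.6·log₁₀[(Kₒ + α·Naₒ)/(Kᵢ + α·Naᵢ)].
10^(Vm/56.6) = 10^(35.4/56.6) = 4.2213
So 4.2213·(Kᵢ + α·Naᵢ) = Kₒ + α·Naₒ → α = (4.2213·111.0 − 5.47) / (149.0 − 4.2213·14.6)
α = (468.6 − 5.47) / (149.0 − 61.63) = 463.1/87.37 = 5.3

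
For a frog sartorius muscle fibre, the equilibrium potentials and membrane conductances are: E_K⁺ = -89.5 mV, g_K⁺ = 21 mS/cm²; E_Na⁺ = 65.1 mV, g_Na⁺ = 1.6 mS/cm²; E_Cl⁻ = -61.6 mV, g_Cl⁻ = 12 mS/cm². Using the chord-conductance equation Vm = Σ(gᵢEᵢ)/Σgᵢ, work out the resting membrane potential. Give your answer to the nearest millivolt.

-73 mV

Σ gᵢEᵢ = 21·(-89.5) + 1.6·(65.1) + 12·(-61.6) = -2514.54
Σ gᵢ = 21 + 1.6 + 12 = 34.6
Vm = -2514.54 / 34.6 = -72.67 mV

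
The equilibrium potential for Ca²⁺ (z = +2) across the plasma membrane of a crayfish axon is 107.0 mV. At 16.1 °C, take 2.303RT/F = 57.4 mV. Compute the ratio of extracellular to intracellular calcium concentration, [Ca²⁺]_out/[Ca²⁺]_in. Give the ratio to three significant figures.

log₁₀([out]/[in]) = E·z/(57.4) = 107.0 × 2 / 57.4 = 3.7282
[out]/[in] = 10^(3.7282) = 5348

5350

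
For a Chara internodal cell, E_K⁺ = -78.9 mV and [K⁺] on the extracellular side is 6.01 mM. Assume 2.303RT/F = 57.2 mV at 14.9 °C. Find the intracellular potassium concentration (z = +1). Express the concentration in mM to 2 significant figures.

Nernst: E = (57.2/1) · log₁₀([out]/[in]), so log₁₀([out]/[in]) = -78.9 × 1 / 57.2 = -1.3794.
[out]/[in] = 10^(-1.3794) = 0.04175.
[in] = 6.01 / 0.04175 = 144 mM.

140 mM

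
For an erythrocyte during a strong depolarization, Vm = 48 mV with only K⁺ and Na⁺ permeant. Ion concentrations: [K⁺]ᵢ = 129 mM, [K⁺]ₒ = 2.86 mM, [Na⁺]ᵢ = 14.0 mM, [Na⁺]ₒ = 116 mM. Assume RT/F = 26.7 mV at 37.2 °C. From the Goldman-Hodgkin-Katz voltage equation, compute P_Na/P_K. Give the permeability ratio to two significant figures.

25

Let α = P_Na/P_K. GHK: Vm = 26.7·ln[(Kₒ + α·Naₒ)/(Kᵢ + α·Naᵢ)].
e^(Vm/26.7) = e^(48.0/26.7) = 6.0361
So 6.0361·(Kᵢ + α·Naᵢ) = Kₒ + α·Naₒ → α = (6.0361·129.0 − 2.86) / (116.0 − 6.0361·14.0)
α = (778.7 − 2.86) / (116.0 − 84.5) = 775.8/31.5 = 24.63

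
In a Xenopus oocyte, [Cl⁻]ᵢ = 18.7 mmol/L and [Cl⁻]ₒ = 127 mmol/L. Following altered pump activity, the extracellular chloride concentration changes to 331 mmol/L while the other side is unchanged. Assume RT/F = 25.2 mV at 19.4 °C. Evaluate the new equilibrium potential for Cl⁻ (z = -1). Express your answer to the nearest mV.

-72 mV

After the shift: [Cl⁻]_out = 331, [Cl⁻]_in = 18.7 mmol/L.
E_new = (25.2/-1)·ln(331/18.7) = -25.20 · (2.8736) = -72.41 mV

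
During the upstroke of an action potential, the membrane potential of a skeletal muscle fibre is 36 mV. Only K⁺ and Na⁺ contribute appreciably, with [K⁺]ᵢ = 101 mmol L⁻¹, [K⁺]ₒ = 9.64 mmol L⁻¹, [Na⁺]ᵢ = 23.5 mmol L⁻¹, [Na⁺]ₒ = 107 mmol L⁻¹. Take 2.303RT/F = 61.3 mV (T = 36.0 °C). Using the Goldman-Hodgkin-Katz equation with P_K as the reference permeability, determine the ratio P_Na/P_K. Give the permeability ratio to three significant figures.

Let α = P_Na/P_K. GHK: Vm = 61.3·log₁₀[(Kₒ + α·Naₒ)/(Kᵢ + α·Naᵢ)].
10^(Vm/61.3) = 10^(36.0/61.3) = 3.8661
So 3.8661·(Kᵢ + α·Naᵢ) = Kₒ + α·Naₒ → α = (3.8661·101.0 − 9.64) / (107.0 − 3.8661·23.5)
α = (390.5 − 9.64) / (107.0 − 90.85) = 380.8/16.15 = 23.59

23.6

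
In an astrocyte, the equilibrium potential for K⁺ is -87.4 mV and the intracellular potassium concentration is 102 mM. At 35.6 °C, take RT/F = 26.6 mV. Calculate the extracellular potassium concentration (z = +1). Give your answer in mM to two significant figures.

3.8 mM

Nernst: E = (26.6/1) · ln([out]/[in]), so ln([out]/[in]) = -87.4 × 1 / 26.6 = -3.2857.
[out]/[in] = e^(-3.2857) = 0.03741.
[out] = 0.03741 × 102 = 3.816 mM.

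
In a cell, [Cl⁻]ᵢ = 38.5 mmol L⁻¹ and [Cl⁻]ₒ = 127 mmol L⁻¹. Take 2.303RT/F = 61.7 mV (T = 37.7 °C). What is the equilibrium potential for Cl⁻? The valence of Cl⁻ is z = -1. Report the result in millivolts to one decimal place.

E = (61.7/z) · log₁₀([Cl⁻]_out/[Cl⁻]_in) with z = -1.
For an anion, dividing by z = -1 reverses the sign.
= (61.7/-1) · log₁₀(127/38.5) = -61.70 · log₁₀(3.299)
= -61.70 · (0.5183) = -31.98 mV

-32.0 mV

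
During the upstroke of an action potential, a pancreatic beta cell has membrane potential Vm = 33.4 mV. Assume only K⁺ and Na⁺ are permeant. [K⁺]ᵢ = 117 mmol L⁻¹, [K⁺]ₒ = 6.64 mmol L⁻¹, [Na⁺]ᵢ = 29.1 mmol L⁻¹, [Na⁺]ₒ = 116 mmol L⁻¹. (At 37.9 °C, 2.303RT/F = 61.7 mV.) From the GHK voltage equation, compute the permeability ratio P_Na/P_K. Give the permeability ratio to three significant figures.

Let α = P_Na/P_K. GHK: Vm = 61.7·log₁₀[(Kₒ + α·Naₒ)/(Kᵢ + α·Naᵢ)].
10^(Vm/61.7) = 10^(33.4/61.7) = 3.478
So 3.478·(Kᵢ + α·Naᵢ) = Kₒ + α·Naₒ → α = (3.478·117.0 − 6.64) / (116.0 − 3.478·29.1)
α = (406.9 − 6.64) / (116.0 − 101.2) = 400.3/14.79 = 27.06

27.1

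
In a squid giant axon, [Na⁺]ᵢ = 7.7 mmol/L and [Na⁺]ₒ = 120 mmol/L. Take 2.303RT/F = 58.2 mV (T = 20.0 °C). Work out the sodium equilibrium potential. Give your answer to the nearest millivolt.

E = (58.2/z) · log₁₀([Na⁺]_out/[Na⁺]_in) with z = +1.
= (58.2/1) · log₁₀(120/7.7) = 58.20 · log₁₀(15.58)
= 58.20 · (1.1927) = 69.41 mV

69 mV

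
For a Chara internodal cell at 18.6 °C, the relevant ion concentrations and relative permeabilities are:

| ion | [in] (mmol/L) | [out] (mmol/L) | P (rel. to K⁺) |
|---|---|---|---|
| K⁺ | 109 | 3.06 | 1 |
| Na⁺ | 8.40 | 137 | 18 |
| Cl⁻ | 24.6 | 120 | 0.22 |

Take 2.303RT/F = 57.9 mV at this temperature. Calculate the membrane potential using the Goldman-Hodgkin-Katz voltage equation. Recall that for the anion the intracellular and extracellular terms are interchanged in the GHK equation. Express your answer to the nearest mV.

Vm = 57.9 · log₁₀[(Σ P·[cation]ₒ + Σ P·[anion]ᵢ) / (Σ P·[cation]ᵢ + Σ P·[anion]ₒ)]
Numerator = 1×3.06 + 18×137 + 0.22×24.6 = 2474
Denominator = 1×109 + 18×8.40 + 0.22×120 = 286.6
Vm = 57.9 · log₁₀(8.6339) = 57.9 × (0.9362) = 54.21 mV

54 mV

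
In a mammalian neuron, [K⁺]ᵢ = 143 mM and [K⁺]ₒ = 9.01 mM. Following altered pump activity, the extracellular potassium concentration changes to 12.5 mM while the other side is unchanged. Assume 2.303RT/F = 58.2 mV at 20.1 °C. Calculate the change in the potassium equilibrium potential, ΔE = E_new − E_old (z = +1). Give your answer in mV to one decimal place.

E_old = (58.2/1)·log₁₀(9.01/143) = -69.88 mV
E_new = (58.2/1)·log₁₀(12.5/143) = -61.60 mV
ΔE = -61.60 − (-69.88) = 8.28 mV

8.3 mV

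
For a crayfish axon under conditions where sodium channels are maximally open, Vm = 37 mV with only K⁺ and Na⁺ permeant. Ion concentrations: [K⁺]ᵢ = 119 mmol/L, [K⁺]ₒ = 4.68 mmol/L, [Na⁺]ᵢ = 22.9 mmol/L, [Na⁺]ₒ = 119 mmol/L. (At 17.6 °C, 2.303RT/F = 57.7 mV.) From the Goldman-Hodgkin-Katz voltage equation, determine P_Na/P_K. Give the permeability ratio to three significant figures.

Let α = P_Na/P_K. GHK: Vm = 57.7·log₁₀[(Kₒ + α·Naₒ)/(Kᵢ + α·Naᵢ)].
10^(Vm/57.7) = 10^(37.0/57.7) = 4.3777
So 4.3777·(Kᵢ + α·Naᵢ) = Kₒ + α·Naₒ → α = (4.3777·119.0 − 4.68) / (119.0 − 4.3777·22.9)
α = (520.9 − 4.68) / (119.0 − 100.2) = 516.3/18.75 = 27.53

27.5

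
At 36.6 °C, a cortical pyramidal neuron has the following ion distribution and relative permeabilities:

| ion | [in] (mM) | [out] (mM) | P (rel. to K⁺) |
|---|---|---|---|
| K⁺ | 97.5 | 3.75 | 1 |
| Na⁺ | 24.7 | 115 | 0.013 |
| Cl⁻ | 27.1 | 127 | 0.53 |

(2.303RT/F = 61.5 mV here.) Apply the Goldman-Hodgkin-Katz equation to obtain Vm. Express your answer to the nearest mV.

-57 mV

Vm = 61.5 · log₁₀[(Σ P·[cation]ₒ + Σ P·[anion]ᵢ) / (Σ P·[cation]ᵢ + Σ P·[anion]ₒ)]
Numerator = 1×3.75 + 0.013×115 + 0.53×27.1 = 19.61
Denominator = 1×97.5 + 0.013×24.7 + 0.53×127 = 165.1
Vm = 61.5 · log₁₀(0.11874) = 61.5 × (-0.9254) = -56.91 mV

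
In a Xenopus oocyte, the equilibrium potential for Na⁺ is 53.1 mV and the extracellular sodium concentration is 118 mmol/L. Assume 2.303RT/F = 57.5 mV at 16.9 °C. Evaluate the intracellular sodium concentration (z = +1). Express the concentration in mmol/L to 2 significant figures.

14 mmol/L

Nernst: E = (57.5/1) · log₁₀([out]/[in]), so log₁₀([out]/[in]) = 53.1 × 1 / 57.5 = 0.9235.
[out]/[in] = 10^(0.9235) = 8.385.
[in] = 118 / 8.385 = 14.07 mmol/L.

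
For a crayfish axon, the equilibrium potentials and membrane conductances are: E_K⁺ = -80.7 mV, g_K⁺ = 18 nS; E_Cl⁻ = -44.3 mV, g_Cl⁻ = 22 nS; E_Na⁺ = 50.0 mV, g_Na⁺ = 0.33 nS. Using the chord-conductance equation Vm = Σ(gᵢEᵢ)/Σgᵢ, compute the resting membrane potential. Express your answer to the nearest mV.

-60 mV

Σ gᵢEᵢ = 18·(-80.7) + 22·(-44.3) + 0.33·(50.0) = -2410.70
Σ gᵢ = 18 + 22 + 0.33 = 40.33
Vm = -2410.70 / 40.33 = -59.77 mV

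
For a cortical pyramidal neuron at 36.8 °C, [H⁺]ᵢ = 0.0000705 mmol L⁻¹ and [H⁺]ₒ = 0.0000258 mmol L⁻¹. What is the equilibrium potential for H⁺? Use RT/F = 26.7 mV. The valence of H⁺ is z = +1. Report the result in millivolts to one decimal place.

-26.8 mV

E = (26.7/z) · ln([H⁺]_out/[H⁺]_in) with z = +1.
= (26.7/1) · ln(0.0000258/0.0000705) = 26.70 · ln(0.366)
= 26.70 · (-1.0052) = -26.84 mV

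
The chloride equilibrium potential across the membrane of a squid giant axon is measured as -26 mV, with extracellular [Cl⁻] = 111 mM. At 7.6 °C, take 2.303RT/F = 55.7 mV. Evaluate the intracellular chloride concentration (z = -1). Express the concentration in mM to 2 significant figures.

38 mM

Nernst: E = (55.7/-1) · log₁₀([out]/[in]), so log₁₀([out]/[in]) = -26.0 × -1 / 55.7 = 0.4668.
[out]/[in] = 10^(0.4668) = 2.929.
[in] = 111 / 2.929 = 37.89 mM.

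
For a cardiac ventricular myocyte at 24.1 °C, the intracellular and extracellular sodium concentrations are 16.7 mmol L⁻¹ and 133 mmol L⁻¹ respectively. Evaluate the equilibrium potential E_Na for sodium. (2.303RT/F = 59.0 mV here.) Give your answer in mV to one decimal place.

E = (59.0/z) · log₁₀([Na⁺]_out/[Na⁺]_in) with z = +1.
= (59.0/1) · log₁₀(133/16.7) = 59.00 · log₁₀(7.964)
= 59.00 · (0.9011) = 53.17 mV

53.2 mV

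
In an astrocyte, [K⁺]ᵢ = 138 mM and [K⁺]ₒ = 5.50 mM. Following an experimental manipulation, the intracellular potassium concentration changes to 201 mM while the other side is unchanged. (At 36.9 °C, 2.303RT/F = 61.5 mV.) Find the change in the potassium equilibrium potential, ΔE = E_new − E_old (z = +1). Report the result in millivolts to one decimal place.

E_old = (61.5/1)·log₁₀(5.50/138) = -86.07 mV
E_new = (61.5/1)·log₁₀(5.50/201) = -96.11 mV
ΔE = -96.11 − (-86.07) = -10.04 mV

-10.0 mV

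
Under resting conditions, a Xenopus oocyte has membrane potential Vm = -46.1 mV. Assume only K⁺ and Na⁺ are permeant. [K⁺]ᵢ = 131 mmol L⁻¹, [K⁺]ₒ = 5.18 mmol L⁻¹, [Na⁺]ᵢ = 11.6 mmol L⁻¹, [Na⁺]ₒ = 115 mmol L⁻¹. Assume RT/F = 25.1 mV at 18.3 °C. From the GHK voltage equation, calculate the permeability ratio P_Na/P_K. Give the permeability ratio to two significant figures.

Let α = P_Na/P_K. GHK: Vm = 25.1·ln[(Kₒ + α·Naₒ)/(Kᵢ + α·Naᵢ)].
e^(Vm/25.1) = e^(-46.1/25.1) = 0.15935
So 0.15935·(Kᵢ + α·Naᵢ) = Kₒ + α·Naₒ → α = (0.15935·131.0 − 5.18) / (115.0 − 0.15935·11.6)
α = (20.87 − 5.18) / (115.0 − 1.848) = 15.69/113.2 = 0.1387

0.14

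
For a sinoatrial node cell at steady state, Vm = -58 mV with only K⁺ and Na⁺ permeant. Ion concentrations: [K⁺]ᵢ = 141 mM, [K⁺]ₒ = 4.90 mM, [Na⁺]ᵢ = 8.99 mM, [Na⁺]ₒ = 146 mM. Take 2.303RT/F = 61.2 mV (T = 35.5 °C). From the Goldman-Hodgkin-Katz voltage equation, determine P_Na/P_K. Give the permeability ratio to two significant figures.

Let α = P_Na/P_K. GHK: Vm = 61.2·log₁₀[(Kₒ + α·Naₒ)/(Kᵢ + α·Naᵢ)].
10^(Vm/61.2) = 10^(-58.0/61.2) = 0.11279
So 0.11279·(Kᵢ + α·Naᵢ) = Kₒ + α·Naₒ → α = (0.11279·141.0 − 4.9) / (146.0 − 0.11279·8.99)
α = (15.9 − 4.9) / (146.0 − 1.014) = 11/145 = 0.0759

0.076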